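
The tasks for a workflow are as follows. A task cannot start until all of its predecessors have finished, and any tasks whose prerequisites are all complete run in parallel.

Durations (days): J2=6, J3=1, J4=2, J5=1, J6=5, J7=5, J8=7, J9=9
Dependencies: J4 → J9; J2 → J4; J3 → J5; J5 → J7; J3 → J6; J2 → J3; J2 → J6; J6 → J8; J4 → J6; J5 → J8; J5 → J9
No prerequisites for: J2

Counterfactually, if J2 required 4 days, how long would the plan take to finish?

18

As given, the longest chain is J2→J4→J6→J8 = 6+2+5+7 = 20, so the finish is 20 days.
Since J2 is critical, the -2 change carries straight to that chain (now 18 days).
No other chain overtakes it, so the finish is 18 days.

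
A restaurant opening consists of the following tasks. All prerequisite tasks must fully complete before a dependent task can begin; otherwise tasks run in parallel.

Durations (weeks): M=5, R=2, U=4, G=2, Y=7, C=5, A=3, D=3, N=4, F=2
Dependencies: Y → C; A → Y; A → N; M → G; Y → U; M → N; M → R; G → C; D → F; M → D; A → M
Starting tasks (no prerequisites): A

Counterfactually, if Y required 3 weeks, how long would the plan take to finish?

15

The binding path is A→Y→C = 3+7+5 = 15; finish at 15 weeks.
Y lies on that path, so at 3 weeks the path becomes 11 weeks.
The binding chain switches to A→M→G→C = 3+5+2+5 = 15; finish 15 weeks.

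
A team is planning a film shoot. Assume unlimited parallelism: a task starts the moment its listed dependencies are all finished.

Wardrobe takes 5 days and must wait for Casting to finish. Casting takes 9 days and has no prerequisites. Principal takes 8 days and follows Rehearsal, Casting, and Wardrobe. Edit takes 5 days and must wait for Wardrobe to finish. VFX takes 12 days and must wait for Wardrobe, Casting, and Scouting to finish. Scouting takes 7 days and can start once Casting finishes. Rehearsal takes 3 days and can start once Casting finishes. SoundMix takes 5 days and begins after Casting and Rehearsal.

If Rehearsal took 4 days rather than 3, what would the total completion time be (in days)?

Baseline: Casting→Scouting→VFX = 9+7+12 = 28 → 28 days.
Rehearsal has 8 days of float (longest path through it is 20).
No other chain overtakes it, so the finish is 28 days.

28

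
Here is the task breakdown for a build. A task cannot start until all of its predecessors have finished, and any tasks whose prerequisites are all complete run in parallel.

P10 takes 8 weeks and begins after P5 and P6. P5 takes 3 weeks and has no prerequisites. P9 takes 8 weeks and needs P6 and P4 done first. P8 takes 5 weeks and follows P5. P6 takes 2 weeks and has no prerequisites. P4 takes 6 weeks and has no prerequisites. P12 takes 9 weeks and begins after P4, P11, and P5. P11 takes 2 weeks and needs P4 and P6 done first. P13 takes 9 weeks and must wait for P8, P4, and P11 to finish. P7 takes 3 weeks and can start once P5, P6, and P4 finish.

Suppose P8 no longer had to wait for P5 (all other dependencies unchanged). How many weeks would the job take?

17

Before: longest chain P4→P11→P12 = 6+2+9 = 17, finish 17.
Without P5→P8, P8's earliest start moves from 3 to 0.
New critical path: P4→P11→P12 = 6+2+9 = 17 ⇒ 17 weeks.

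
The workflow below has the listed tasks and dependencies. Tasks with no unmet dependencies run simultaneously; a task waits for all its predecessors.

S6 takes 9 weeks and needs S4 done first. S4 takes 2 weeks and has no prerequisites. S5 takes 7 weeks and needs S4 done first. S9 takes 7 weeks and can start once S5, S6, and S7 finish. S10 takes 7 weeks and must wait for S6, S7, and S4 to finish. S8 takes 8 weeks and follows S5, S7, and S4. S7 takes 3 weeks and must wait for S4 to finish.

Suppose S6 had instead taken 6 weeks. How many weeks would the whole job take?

17

Actual critical path: S4→S6→S9 = 2+9+7 = 18 ⇒ 18 weeks.
Since S6 is critical, the -3 change carries straight to that chain (now 15 weeks).
The binding chain switches to S4→S5→S8 = 2+7+8 = 17; finish 17 weeks.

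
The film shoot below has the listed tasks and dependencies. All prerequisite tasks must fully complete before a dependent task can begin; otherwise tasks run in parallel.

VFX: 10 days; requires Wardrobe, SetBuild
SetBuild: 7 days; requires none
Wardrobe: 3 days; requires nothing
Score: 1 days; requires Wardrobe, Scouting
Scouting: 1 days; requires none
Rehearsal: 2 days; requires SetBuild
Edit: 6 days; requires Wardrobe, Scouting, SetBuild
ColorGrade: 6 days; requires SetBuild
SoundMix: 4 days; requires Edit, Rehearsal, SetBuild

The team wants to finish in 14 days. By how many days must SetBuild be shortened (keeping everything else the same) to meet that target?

Current finish: 17 days; target: 14.
SetBuild is on every critical path, so each day cut from SetBuild cuts the finish by one (this holds down to a finish of 13).
Need 17 − 14 = 3 days off SetBuild → SetBuild becomes 4 days, finish becomes 14.

3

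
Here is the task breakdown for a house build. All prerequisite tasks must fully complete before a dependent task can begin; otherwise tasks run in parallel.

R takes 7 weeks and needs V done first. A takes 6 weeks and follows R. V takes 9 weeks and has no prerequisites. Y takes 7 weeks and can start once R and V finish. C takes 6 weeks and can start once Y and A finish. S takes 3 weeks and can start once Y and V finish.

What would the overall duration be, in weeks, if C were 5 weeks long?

Baseline: V→R→Y→C = 9+7+7+6 = 29 → 29 weeks.
C lies on that path, so at 5 weeks the path becomes 28 weeks.
That remains the longest chain; total 28 weeks.

28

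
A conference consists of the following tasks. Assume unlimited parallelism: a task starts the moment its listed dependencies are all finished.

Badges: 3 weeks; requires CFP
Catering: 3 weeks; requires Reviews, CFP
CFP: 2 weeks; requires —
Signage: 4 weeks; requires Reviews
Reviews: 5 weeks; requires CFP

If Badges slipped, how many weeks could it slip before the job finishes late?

6

Critical path: CFP→Reviews→Signage = 2+5+4 = 11, so the finish is 11 weeks.
Badges finishes as early as 5 and must finish by 11.
So Badges can slip 11 − 5 = 6 weeks.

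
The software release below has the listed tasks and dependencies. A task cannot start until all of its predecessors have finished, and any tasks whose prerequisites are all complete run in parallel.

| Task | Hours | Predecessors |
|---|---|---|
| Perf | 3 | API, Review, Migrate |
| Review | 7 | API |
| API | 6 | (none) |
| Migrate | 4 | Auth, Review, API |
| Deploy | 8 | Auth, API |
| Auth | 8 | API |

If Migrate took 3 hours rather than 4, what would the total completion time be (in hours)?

22

Actual critical path: API→Auth→Deploy = 6+8+8 = 22 ⇒ 22 hours.
The longest path through Migrate is only 21 hours, so Migrate has float 1.
That remains the longest chain; total 22 hours.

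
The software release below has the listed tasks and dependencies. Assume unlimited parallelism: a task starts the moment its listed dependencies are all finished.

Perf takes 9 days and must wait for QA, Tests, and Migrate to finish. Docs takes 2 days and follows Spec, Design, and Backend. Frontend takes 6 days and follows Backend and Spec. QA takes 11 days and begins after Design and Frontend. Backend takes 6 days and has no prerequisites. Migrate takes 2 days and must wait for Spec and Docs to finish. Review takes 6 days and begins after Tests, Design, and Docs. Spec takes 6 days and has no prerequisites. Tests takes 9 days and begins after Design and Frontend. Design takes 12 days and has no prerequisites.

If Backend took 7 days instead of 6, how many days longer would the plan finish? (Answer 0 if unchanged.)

As given, the longest chain is Backend→Frontend→QA→Perf = 6+6+11+9 = 32, so the finish is 32 days.
Backend is on the critical path; changing it to 7 makes that path 33 days.
No other chain overtakes it, so the finish is 33 days.
Change in finish: 33 − 32 = +1 days.

1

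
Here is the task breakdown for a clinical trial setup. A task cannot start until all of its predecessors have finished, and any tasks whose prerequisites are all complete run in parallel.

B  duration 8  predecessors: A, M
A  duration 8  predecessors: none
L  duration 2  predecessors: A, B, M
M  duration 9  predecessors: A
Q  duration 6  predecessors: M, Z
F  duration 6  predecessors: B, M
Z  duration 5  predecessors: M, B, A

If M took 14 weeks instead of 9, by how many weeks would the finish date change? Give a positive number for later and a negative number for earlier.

Actual critical path: A→M→B→Z→Q = 8+9+8+5+6 = 36 ⇒ 36 weeks.
Since M is critical, the +5 change carries straight to that chain (now 41 weeks).
That remains the longest chain; total 41 weeks.
Change in finish: 41 − 36 = +5 weeks.

5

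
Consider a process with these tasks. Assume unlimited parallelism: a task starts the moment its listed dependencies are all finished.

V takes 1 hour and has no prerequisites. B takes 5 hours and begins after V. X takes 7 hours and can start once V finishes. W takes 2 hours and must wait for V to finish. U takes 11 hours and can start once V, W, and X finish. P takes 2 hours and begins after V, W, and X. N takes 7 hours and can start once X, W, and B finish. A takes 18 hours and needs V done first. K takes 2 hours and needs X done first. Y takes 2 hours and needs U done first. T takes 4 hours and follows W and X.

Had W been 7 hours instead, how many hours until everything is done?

Baseline: V→X→U→Y = 1+7+11+2 = 21 → 21 hours.
W has 5 hours of float (longest path through it is 16).
That remains the longest chain; total 21 hours.

21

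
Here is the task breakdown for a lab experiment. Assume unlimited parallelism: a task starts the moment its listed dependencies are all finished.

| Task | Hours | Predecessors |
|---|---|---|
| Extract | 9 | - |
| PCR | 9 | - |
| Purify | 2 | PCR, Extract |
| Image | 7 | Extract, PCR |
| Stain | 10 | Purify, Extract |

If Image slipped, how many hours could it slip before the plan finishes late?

Critical path: Extract→Purify→Stain = 9+2+10 = 21, so the finish is 21 hours.
Longest path through Image: 16 hours (earliest finish 16, latest finish 21).
Float = 21 − 16 = 5.

5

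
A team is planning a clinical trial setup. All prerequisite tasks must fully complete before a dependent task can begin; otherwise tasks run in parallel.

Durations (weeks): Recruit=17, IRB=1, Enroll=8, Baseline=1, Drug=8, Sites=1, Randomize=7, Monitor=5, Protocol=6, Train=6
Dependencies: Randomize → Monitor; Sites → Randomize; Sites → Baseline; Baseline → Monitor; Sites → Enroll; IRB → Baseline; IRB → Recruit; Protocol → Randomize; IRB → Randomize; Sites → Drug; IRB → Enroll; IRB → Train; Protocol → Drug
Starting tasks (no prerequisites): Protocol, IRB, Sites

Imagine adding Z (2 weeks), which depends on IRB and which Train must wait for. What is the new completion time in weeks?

18

Originally the job takes 18 weeks.
With Z inserted, Train now waits for max(IRB, Z).
New critical path: Protocol→Randomize→Monitor = 6+7+5 = 18 ⇒ 18 weeks.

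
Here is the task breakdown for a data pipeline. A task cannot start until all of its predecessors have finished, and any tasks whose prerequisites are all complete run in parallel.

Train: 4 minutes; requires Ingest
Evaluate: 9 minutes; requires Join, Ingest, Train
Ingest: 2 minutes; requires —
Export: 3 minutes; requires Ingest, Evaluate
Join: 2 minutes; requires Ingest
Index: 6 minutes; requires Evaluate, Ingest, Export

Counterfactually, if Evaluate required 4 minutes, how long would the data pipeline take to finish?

19

Baseline: Ingest→Train→Evaluate→Export→Index = 2+4+9+3+6 = 24 → 24 minutes.
Evaluate is on the critical path; changing it to 4 makes that path 19 minutes.
The critical path is still Ingest→Train→Evaluate→Export→Index; finish is now 19 minutes.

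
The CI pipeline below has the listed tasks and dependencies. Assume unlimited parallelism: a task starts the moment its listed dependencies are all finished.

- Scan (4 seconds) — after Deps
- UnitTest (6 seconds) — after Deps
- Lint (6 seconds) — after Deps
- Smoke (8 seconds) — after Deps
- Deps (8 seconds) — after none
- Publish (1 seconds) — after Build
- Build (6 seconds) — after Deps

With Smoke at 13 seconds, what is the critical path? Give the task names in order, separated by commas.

Deps, Smoke

Critical path before the change: Deps→Smoke = 8+8 = 16 giving 16 seconds.
Smoke lies on that path, so at 13 seconds the path becomes 21 seconds.
The critical path is still Deps→Smoke; finish is now 21 seconds.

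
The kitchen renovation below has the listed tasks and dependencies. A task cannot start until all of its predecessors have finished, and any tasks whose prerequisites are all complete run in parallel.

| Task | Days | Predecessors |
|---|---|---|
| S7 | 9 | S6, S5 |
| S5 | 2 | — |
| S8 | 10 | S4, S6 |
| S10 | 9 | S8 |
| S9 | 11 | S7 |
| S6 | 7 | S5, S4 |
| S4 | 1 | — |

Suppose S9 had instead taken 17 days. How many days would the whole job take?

Actual critical path: S5→S6→S7→S9 = 2+7+9+11 = 29 ⇒ 29 days.
Since S9 is critical, the +6 change carries straight to that chain (now 35 days).
The critical path is still S5→S6→S7→S9; finish is now 35 days.

35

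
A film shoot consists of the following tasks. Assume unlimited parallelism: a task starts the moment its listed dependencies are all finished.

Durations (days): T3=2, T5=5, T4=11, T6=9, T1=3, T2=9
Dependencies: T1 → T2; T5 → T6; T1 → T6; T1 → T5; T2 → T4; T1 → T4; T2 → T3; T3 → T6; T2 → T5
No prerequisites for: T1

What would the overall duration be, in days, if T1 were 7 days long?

Baseline: T1→T2→T5→T6 = 3+9+5+9 = 26 → 26 days.
T1 is on the critical path; changing it to 7 makes that path 30 days.
That remains the longest chain; total 30 days.

30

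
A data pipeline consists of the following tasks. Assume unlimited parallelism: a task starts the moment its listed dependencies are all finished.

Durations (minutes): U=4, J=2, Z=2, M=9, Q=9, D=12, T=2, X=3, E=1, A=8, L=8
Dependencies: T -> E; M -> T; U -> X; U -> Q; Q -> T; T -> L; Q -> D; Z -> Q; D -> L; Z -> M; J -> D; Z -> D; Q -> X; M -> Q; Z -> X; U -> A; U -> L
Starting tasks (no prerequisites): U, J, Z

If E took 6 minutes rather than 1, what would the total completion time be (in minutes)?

40

The binding path is Z→M→Q→D→L = 2+9+9+12+8 = 40; finish at 40 minutes.
E is off the critical path — its longest chain is 23 minutes, giving 17 of slack.
No other chain overtakes it, so the finish is 40 minutes.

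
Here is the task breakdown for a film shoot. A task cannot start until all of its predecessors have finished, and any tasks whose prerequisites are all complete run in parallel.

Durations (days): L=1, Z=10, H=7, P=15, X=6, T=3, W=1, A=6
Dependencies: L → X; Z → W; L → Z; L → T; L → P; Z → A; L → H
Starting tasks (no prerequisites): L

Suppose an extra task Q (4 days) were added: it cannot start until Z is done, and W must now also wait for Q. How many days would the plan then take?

Originally the plan takes 17 days.
With Q inserted, W now waits for max(Z, Q).
New critical path: L→Z→A = 1+10+6 = 17 ⇒ 17 days.

17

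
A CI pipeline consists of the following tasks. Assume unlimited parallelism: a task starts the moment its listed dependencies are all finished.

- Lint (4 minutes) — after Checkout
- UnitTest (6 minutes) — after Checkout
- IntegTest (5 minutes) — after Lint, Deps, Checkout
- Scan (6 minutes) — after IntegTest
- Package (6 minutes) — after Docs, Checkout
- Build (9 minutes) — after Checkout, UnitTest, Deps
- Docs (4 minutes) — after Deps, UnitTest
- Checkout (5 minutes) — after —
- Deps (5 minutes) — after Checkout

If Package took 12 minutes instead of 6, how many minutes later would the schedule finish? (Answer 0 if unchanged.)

6

The binding path is Checkout→UnitTest→Docs→Package = 5+6+4+6 = 21; finish at 21 minutes.
Package lies on that path, so at 12 minutes the path becomes 27 minutes.
No other chain overtakes it, so the finish is 27 minutes.
Change in finish: 27 − 21 = +6 minutes.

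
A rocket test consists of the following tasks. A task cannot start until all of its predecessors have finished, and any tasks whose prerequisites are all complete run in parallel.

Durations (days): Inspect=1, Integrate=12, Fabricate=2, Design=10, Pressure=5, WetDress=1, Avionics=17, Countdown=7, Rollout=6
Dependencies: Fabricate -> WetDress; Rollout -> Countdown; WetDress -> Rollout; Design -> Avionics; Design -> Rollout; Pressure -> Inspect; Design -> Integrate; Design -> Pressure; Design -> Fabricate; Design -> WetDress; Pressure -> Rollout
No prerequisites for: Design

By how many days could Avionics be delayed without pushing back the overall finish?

1

The longest chain is Design→Pressure→Rollout→Countdown = 10+5+6+7 = 28; overall finish 28 days.
The longest chain containing Avionics totals 27 days.
Float = 28 − 27 = 1.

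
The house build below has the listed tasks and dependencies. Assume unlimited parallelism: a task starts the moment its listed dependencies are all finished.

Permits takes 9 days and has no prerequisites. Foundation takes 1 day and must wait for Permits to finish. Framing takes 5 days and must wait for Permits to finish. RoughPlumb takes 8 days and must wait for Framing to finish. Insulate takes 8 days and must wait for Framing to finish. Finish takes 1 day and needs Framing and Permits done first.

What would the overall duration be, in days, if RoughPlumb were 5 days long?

Critical path before the change: Permits→Framing→RoughPlumb = 9+5+8 = 22 giving 22 days.
Since RoughPlumb is critical, the -3 change carries straight to that chain (now 19 days).
New critical path: Permits→Framing→Insulate = 9+5+8 = 22 ⇒ 22 days.

22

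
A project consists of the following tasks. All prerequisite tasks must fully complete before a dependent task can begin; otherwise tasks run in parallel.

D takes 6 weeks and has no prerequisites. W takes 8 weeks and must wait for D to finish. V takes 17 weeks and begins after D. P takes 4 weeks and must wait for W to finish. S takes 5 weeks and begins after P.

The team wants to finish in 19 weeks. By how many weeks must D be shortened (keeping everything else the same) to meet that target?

4

Current finish: 23 weeks; target: 19.
D is on every critical path, so each week cut from D cuts the finish by one (this holds down to a finish of 18).
Need 23 − 19 = 4 weeks off D → D becomes 2 weeks, finish becomes 19.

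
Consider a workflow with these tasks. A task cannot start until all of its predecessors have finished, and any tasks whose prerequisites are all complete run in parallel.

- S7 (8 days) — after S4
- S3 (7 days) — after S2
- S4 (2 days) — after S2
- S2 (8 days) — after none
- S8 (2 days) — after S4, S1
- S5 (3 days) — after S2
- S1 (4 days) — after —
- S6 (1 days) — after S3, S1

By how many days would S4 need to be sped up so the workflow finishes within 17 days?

1

Current finish: 18 days; target: 17.
S4 is on every critical path, so each day cut from S4 cuts the finish by one (this holds down to a finish of 17).
Need 18 − 17 = 1 day off S4 → S4 becomes 1 day, finish becomes 17.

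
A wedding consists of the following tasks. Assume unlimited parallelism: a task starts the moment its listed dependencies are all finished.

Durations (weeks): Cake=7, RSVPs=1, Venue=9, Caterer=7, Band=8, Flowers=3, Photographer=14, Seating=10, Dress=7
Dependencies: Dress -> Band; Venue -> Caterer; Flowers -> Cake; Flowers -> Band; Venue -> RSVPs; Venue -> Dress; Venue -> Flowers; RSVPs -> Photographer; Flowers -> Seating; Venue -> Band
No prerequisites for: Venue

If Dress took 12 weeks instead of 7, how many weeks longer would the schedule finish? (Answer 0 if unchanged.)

5

Actual critical path: Venue→Dress→Band = 9+7+8 = 24 ⇒ 24 weeks.
Since Dress is critical, the +5 change carries straight to that chain (now 29 weeks).
The critical path is still Venue→Dress→Band; finish is now 29 weeks.
Change in finish: 29 − 24 = +5 weeks.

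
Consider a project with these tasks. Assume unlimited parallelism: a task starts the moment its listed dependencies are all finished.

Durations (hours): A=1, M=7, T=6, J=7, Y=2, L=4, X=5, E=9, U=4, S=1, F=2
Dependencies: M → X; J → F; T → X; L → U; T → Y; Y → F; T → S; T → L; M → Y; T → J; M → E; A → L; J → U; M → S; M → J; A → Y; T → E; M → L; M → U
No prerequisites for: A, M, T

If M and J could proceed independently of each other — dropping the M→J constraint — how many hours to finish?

Original critical path: M→J→U = 7+7+4 = 18 ⇒ 18 hours.
Without M→J, J's earliest start moves from 7 to 6.
The longest chain is now T→J→U = 6+7+4 = 17, so the job takes 17 hours.

17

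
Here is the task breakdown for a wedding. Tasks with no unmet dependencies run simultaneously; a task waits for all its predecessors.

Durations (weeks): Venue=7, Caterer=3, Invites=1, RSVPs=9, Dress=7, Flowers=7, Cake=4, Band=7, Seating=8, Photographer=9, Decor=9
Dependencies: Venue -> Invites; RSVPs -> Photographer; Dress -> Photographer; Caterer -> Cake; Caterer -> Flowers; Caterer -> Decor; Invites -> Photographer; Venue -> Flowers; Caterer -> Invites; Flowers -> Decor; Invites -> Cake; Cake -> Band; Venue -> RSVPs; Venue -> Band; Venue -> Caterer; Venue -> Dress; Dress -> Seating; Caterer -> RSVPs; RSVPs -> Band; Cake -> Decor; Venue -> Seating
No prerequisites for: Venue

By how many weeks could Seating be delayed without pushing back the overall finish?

The longest chain is Venue→Caterer→RSVPs→Photographer = 7+3+9+9 = 28; overall finish 28 weeks.
The longest chain containing Seating totals 22 weeks.
Slack of Seating = 20 − 14 = 6 weeks.

6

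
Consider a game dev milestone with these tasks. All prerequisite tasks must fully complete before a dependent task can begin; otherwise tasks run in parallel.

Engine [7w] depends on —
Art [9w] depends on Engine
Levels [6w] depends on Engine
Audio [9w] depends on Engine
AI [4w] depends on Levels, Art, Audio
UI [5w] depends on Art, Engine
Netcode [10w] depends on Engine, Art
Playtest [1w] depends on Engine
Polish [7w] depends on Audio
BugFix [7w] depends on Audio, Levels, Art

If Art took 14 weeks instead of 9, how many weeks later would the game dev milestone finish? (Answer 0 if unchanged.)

5

As given, the longest chain is Engine→Art→Netcode = 7+9+10 = 26, so the finish is 26 weeks.
Since Art is critical, the +5 change carries straight to that chain (now 31 weeks).
The critical path is still Engine→Art→Netcode; finish is now 31 weeks.
Change in finish: 31 − 26 = +5 weeks.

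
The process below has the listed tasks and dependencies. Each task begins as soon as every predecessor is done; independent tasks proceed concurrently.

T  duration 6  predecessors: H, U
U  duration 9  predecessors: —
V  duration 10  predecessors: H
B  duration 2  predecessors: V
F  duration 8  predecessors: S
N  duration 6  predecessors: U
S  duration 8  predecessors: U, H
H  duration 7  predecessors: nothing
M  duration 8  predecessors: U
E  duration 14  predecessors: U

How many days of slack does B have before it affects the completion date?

6

U→S→F = 9+8+8 = 25 sets the makespan at 25 days.
B finishes as early as 19 and must finish by 25.
Float = 25 − 19 = 6.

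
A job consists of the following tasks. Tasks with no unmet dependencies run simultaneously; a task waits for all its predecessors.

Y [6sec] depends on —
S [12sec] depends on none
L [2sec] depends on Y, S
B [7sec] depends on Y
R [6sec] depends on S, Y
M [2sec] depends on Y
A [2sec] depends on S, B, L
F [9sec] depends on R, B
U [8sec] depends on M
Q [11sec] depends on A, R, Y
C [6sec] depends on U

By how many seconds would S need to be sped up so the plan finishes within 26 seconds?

Current finish: 29 seconds; target: 26.
S is on every critical path, so each second cut from S cuts the finish by one (this holds down to a finish of 26).
Need 29 − 26 = 3 seconds off S → S becomes 9 seconds, finish becomes 26.

3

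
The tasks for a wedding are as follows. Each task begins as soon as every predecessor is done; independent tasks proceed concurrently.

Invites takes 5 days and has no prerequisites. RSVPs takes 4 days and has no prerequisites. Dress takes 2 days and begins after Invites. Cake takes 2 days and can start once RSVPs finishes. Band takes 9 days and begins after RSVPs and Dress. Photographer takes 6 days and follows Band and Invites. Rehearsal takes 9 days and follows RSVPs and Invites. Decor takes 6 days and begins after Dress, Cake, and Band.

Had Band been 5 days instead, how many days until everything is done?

As given, the longest chain is Invites→Dress→Band→Photographer = 5+2+9+6 = 22, so the finish is 22 days.
Band is on the critical path; changing it to 5 makes that path 18 days.
No other chain overtakes it, so the finish is 18 days.

18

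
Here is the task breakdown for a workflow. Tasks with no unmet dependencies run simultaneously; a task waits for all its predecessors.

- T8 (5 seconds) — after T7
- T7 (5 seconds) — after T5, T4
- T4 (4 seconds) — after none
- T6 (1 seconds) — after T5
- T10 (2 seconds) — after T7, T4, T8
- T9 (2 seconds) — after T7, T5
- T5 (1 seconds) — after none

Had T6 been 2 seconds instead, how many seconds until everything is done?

As given, the longest chain is T4→T7→T8→T10 = 4+5+5+2 = 16, so the finish is 16 seconds.
The longest path through T6 is only 2 seconds, so T6 has float 14.
The critical path is still T4→T7→T8→T10; finish is now 16 seconds.

16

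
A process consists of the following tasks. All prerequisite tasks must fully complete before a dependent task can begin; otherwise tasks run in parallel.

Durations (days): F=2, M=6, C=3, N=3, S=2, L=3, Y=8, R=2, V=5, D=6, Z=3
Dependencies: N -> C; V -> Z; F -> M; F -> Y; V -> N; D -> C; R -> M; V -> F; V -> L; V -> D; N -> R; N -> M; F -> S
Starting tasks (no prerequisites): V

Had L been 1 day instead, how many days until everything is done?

16

As given, the longest chain is V→N→R→M = 5+3+2+6 = 16, so the finish is 16 days.
The longest path through L is only 8 days, so L has float 8.
That remains the longest chain; total 16 days.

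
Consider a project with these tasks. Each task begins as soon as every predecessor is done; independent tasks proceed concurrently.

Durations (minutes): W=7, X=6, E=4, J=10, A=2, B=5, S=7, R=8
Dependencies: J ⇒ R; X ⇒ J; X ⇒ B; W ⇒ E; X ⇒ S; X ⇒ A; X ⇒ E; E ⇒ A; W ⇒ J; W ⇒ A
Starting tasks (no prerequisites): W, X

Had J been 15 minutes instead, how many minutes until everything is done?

30

As given, the longest chain is W→J→R = 7+10+8 = 25, so the finish is 25 minutes.
Since J is critical, the +5 change carries straight to that chain (now 30 minutes).
That remains the longest chain; total 30 minutes.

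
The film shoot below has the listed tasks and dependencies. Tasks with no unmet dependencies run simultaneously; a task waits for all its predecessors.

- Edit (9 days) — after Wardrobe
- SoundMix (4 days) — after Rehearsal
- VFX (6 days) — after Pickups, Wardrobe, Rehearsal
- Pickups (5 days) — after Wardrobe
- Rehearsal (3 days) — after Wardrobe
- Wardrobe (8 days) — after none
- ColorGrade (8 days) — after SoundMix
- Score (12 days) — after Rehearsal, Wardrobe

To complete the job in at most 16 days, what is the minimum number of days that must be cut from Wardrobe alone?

7

Current finish: 23 days; target: 16.
Wardrobe is on every critical path, so each day cut from Wardrobe cuts the finish by one (this holds down to a finish of 16).
Need 23 − 16 = 7 days off Wardrobe → Wardrobe becomes 1 day, finish becomes 16.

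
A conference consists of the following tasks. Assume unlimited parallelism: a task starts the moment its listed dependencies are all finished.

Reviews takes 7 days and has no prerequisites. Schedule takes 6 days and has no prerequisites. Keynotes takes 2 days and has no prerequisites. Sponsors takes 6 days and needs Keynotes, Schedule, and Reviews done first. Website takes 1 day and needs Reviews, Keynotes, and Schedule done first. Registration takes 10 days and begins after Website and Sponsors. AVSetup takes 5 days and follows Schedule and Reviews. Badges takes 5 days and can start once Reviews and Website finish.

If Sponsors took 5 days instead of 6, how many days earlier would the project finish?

As given, the longest chain is Reviews→Sponsors→Registration = 7+6+10 = 23, so the finish is 23 days.
Sponsors lies on that path, so at 5 days the path becomes 22 days.
That remains the longest chain; total 22 days.
Change in finish: 22 − 23 = -1 days.

1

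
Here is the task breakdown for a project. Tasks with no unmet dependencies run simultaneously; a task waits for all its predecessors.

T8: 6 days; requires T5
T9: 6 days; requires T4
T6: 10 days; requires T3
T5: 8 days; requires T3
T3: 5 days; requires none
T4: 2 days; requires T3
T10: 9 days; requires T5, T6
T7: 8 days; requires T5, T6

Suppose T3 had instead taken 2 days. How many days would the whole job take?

21

As given, the longest chain is T3→T6→T10 = 5+10+9 = 24, so the finish is 24 days.
Since T3 is critical, the -3 change carries straight to that chain (now 21 days).
That remains the longest chain; total 21 days.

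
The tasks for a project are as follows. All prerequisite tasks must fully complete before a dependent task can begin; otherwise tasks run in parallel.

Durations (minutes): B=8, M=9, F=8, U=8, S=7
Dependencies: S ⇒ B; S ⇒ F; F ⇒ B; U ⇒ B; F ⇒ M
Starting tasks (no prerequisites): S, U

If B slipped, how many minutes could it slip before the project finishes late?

1

S→F→M = 7+8+9 = 24 sets the makespan at 24 minutes.
Longest path through B: 23 minutes (earliest finish 23, latest finish 24).
Float = 24 − 23 = 1.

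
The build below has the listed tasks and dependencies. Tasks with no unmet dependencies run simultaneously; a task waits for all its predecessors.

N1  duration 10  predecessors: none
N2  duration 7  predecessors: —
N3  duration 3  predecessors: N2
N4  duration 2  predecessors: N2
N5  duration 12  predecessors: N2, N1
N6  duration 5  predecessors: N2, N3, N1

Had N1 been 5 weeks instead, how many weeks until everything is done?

The binding path is N1→N5 = 10+12 = 22; finish at 22 weeks.
N1 is on the critical path; changing it to 5 makes that path 17 weeks.
The binding chain switches to N2→N5 = 7+12 = 19; finish 19 weeks.

19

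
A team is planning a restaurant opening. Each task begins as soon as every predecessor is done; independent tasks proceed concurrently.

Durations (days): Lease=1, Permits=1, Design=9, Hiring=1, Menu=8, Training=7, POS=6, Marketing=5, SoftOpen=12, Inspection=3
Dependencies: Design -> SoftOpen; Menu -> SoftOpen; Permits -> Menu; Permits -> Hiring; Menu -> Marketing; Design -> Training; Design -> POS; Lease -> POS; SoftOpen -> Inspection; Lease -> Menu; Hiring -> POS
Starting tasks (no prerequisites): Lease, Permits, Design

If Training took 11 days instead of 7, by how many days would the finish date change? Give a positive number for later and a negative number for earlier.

0

The binding path is Lease→Menu→SoftOpen→Inspection = 1+8+12+3 = 24; finish at 24 days.
Training has 8 days of float (longest path through it is 16).
No other chain overtakes it, so the finish is 24 days.
Change in finish: 24 − 24 = +0 days.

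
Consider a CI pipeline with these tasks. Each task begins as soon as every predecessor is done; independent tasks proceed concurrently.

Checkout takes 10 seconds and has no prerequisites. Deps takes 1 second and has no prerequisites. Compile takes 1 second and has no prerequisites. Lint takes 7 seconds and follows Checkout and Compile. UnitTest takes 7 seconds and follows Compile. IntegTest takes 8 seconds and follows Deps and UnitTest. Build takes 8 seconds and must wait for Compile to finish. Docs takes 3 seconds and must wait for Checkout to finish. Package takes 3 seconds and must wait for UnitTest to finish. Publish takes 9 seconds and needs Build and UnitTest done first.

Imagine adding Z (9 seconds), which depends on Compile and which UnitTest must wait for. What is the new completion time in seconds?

26

Originally the plan takes 18 seconds.
With Z inserted, UnitTest now waits for max(Compile, Z).
New critical path: Compile→Z→UnitTest→Publish = 1+9+7+9 = 26 ⇒ 26 seconds.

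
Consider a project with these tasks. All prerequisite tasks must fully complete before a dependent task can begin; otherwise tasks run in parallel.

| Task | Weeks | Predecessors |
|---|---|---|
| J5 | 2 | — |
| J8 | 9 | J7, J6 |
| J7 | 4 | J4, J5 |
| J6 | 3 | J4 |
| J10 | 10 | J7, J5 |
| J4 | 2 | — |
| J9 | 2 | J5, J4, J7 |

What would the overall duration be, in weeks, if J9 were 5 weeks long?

16

Critical path before the change: J4→J7→J10 = 2+4+10 = 16 giving 16 weeks.
The longest path through J9 is only 8 weeks, so J9 has float 8.
The critical path is still J4→J7→J10; finish is now 16 weeks.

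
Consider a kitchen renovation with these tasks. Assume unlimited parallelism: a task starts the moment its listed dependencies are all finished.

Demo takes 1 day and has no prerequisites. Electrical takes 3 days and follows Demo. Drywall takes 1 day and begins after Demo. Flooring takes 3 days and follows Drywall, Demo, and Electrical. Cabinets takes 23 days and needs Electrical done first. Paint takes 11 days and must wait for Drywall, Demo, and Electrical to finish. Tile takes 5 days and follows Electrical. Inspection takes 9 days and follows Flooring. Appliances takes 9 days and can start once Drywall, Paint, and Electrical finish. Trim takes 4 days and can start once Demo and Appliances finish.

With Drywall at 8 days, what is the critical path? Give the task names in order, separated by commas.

Demo, Drywall, Paint, Appliances, Trim

Baseline: Demo→Electrical→Paint→Appliances→Trim = 1+3+11+9+4 = 28 → 28 days.
The longest path through Drywall is only 26 days, so Drywall has float 2.
Now Demo→Drywall→Paint→Appliances→Trim = 1+8+11+9+4 = 33 is longest, so the finish becomes 33 days.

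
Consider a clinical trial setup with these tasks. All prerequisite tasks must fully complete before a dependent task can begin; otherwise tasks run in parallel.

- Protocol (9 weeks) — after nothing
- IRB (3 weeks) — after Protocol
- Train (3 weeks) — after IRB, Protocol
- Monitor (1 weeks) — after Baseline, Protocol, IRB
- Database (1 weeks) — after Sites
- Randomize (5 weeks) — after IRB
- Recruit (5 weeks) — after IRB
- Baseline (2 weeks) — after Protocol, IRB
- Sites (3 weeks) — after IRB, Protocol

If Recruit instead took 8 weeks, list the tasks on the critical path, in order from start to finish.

As given, the longest chain is Protocol→IRB→Recruit = 9+3+5 = 17, so the finish is 17 weeks.
Recruit lies on that path, so at 8 weeks the path becomes 20 weeks.
That remains the longest chain; total 20 weeks.

Protocol, IRB, Recruit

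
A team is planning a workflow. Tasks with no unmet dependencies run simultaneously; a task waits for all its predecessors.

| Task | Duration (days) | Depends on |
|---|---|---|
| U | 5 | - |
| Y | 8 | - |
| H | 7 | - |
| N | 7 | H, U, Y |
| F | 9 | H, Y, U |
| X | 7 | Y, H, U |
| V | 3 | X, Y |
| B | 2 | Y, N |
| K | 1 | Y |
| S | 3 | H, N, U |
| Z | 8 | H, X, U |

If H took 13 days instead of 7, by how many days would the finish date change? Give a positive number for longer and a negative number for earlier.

Critical path before the change: Y→X→Z = 8+7+8 = 23 giving 23 days.
H has 1 day of float (longest path through it is 22).
The binding chain switches to H→X→Z = 13+7+8 = 28; finish 28 days.
Change in finish: 28 − 23 = +5 days.

5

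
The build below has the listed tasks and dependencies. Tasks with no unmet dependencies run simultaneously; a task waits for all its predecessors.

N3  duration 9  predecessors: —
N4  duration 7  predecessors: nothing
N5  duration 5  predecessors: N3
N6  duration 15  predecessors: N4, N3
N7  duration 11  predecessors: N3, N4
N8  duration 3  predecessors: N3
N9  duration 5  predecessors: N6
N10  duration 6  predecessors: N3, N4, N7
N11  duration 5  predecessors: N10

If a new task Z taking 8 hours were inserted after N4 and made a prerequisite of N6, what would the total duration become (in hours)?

35

Originally the job takes 31 hours.
With Z inserted, N6 now waits for max(N4, N3, Z).
New critical path: N4→Z→N6→N9 = 7+8+15+5 = 35 ⇒ 35 hours.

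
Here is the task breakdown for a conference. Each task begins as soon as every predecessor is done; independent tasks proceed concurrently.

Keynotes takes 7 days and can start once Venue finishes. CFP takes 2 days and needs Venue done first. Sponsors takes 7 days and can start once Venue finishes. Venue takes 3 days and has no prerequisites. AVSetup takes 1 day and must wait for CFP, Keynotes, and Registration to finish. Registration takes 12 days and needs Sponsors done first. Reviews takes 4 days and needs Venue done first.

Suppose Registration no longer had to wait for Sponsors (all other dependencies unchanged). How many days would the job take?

With the dependency in place, Venue→Sponsors→Registration→AVSetup = 3+7+12+1 = 23 sets the finish at 23 days.
Without Sponsors→Registration, Registration's earliest start moves from 10 to 0.
The longest chain is now Registration→AVSetup = 12+1 = 13, so the job takes 13 days.

13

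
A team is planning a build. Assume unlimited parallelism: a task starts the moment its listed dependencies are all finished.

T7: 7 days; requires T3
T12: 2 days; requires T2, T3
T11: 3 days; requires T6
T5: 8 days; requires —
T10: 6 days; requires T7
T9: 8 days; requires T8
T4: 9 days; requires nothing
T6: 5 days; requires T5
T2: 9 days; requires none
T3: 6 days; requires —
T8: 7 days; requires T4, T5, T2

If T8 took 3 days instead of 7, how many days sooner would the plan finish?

Critical path before the change: T2→T8→T9 = 9+7+8 = 24 giving 24 days.
T8 lies on that path, so at 3 days the path becomes 20 days.
The critical path is still T2→T8→T9; finish is now 20 days.
Change in finish: 20 − 24 = -4 days.

4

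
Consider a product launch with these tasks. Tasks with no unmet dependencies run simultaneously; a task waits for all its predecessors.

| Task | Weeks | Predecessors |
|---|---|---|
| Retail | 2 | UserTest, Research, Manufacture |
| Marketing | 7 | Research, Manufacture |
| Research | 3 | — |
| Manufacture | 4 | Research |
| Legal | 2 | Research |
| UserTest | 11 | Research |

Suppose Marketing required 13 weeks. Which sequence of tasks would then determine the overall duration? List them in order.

Research, Manufacture, Marketing

Actual critical path: Research→UserTest→Retail = 3+11+2 = 16 ⇒ 16 weeks.
The longest path through Marketing is only 14 weeks, so Marketing has float 2.
The binding chain switches to Research→Manufacture→Marketing = 3+4+13 = 20; finish 20 weeks.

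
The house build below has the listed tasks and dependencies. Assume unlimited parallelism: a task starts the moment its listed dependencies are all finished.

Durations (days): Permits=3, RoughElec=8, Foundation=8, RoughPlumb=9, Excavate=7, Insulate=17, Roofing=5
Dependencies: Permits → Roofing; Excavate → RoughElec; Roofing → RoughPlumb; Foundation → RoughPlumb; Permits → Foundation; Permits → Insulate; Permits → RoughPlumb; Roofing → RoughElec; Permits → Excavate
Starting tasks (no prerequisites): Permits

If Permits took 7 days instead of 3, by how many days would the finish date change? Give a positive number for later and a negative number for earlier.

Actual critical path: Permits→Foundation→RoughPlumb = 3+8+9 = 20 ⇒ 20 days.
Permits lies on that path, so at 7 days the path becomes 24 days.
No other chain overtakes it, so the finish is 24 days.
Change in finish: 24 − 20 = +4 days.

4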